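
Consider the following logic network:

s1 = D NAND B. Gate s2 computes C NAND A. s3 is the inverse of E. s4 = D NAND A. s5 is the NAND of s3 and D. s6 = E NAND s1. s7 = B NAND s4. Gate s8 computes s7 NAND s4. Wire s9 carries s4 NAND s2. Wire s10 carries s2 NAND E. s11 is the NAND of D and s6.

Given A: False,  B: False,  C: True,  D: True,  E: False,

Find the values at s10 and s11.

s10 = True  s11 = False

s1 = D NAND B = True NAND False = True
s2 = C NAND A = True NAND False = True
s6 = E NAND s1 = False NAND True = True
s10 = s2 NAND E = True NAND False = True
s11 = D NAND s6 = True NAND True = False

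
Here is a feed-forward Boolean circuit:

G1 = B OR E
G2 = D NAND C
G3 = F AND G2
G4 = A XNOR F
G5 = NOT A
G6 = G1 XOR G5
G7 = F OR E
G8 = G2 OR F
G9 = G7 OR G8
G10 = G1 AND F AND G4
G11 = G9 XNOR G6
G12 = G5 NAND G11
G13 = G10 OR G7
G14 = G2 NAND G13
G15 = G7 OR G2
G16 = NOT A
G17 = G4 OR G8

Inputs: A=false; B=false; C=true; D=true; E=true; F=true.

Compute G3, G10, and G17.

G3 = false; G10 = false; G17 = true

G1 = B OR E = false OR true = true
G2 = D NAND C = true NAND true = false
G3 = F AND G2 = true AND false = false
G4 = A XNOR F = false XNOR true = false
G8 = G2 OR F = false OR true = true
G10 = G1 AND F AND G4 = true AND true AND false = false
G17 = G4 OR G8 = false OR true = true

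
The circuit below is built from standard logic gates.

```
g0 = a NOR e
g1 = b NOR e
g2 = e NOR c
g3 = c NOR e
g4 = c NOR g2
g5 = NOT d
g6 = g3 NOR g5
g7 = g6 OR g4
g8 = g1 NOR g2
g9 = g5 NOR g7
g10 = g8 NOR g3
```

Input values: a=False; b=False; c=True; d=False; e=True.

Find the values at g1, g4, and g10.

g1 = False, g4 = False, g10 = False

g1 = b NOR e = False NOR True = False
g2 = e NOR c = True NOR True = False
g3 = c NOR e = True NOR True = False
g4 = c NOR g2 = True NOR False = False
g8 = g1 NOR g2 = False NOR False = True
g10 = g8 NOR g3 = True NOR False = False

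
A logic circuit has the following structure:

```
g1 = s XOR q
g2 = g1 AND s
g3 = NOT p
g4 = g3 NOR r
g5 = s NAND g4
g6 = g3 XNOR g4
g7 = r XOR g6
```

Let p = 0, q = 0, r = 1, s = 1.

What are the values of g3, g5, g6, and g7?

g3 = NOT p = NOT 0 = 1
g4 = g3 NOR r = 1 NOR 1 = 0
g5 = s NAND g4 = 1 NAND 0 = 1
g6 = g3 XNOR g4 = 1 XNOR 0 = 0
g7 = r XOR g6 = 1 XOR 0 = 1

g3 = 1, g5 = 1, g6 = 0, g7 = 1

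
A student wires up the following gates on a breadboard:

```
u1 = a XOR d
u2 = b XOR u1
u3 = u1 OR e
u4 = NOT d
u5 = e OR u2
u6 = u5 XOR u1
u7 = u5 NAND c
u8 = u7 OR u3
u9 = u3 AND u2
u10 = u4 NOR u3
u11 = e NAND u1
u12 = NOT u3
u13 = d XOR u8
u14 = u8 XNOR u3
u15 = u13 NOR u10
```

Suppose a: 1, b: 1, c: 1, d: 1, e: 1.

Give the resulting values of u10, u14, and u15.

u10 = 0, u14 = 1, u15 = 1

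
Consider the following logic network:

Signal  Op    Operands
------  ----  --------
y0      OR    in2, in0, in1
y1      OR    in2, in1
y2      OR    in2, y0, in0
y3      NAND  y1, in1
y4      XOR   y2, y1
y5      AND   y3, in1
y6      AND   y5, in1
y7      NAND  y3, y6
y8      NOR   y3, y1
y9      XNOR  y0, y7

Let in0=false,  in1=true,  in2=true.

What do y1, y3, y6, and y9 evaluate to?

y1 = true, y3 = false, y6 = false, y9 = true

y0 = in2 OR in0 OR in1 = true OR false OR true = true
y1 = in2 OR in1 = true OR true = true
y3 = y1 NAND in1 = true NAND true = false
y5 = y3 AND in1 = false AND true = false
y6 = y5 AND in1 = false AND true = false
y7 = y3 NAND y6 = false NAND false = true
y9 = y0 XNOR y7 = true XNOR true = true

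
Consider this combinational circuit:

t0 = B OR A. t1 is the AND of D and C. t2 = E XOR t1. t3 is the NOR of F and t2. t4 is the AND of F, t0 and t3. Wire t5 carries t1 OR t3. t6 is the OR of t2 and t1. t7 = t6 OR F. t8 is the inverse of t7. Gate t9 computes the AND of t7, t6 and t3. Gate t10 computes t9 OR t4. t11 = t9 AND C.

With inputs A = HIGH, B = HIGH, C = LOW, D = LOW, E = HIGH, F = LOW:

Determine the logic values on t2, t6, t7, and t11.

t2 = HIGH; t6 = HIGH; t7 = HIGH; t11 = LOW

t1 = D AND C = LOW AND LOW = LOW
t2 = E XOR t1 = HIGH XOR LOW = HIGH
t3 = F NOR t2 = LOW NOR HIGH = LOW
t6 = t2 OR t1 = HIGH OR LOW = HIGH
t7 = t6 OR F = HIGH OR LOW = HIGH
t9 = t7 AND t6 AND t3 = HIGH AND HIGH AND LOW = LOW
t11 = t9 AND C = LOW AND LOW = LOW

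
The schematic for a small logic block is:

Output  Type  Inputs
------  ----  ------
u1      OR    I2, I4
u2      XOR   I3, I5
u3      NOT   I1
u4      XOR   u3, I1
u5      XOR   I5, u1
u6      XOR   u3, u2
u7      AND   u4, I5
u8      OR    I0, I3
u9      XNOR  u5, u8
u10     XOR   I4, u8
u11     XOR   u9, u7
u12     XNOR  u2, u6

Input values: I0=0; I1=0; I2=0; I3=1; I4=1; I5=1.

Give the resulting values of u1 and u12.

u1 = I2 OR I4 = 0 OR 1 = 1
u2 = I3 XOR I5 = 1 XOR 1 = 0
u3 = NOT I1 = NOT 0 = 1
u6 = u3 XOR u2 = 1 XOR 0 = 1
u12 = u2 XNOR u6 = 0 XNOR 1 = 0

u1 = 1; u12 = 0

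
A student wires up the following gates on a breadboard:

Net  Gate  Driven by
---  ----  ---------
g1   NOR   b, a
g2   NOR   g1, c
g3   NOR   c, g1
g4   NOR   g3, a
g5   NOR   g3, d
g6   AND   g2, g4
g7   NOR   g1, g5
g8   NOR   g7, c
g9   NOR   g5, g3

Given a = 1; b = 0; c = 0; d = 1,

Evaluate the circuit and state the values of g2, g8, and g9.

g1 = b NOR a = 0 NOR 1 = 0
g2 = g1 NOR c = 0 NOR 0 = 1
g3 = c NOR g1 = 0 NOR 0 = 1
g5 = g3 NOR d = 1 NOR 1 = 0
g7 = g1 NOR g5 = 0 NOR 0 = 1
g8 = g7 NOR c = 1 NOR 0 = 0
g9 = g5 NOR g3 = 0 NOR 1 = 0

g2 = 1; g8 = 0; g9 = 0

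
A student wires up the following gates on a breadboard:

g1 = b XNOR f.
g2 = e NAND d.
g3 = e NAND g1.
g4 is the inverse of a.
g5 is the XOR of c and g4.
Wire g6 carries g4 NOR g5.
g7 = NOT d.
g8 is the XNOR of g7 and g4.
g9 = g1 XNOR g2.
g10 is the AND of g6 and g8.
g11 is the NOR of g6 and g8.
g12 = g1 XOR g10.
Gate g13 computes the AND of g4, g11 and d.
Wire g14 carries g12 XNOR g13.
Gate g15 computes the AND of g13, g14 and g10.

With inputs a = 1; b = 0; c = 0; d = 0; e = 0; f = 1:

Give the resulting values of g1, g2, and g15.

g1 = 0  g2 = 1  g15 = 0

g1 = b XNOR f = 0 XNOR 1 = 0
g2 = e NAND d = 0 NAND 0 = 1
g4 = NOT a = NOT 1 = 0
g5 = c XOR g4 = 0 XOR 0 = 0
g6 = g4 NOR g5 = 0 NOR 0 = 1
g7 = NOT d = NOT 0 = 1
g8 = g7 XNOR g4 = 1 XNOR 0 = 0
g10 = g6 AND g8 = 1 AND 0 = 0
g11 = g6 NOR g8 = 1 NOR 0 = 0
g12 = g1 XOR g10 = 0 XOR 0 = 0
g13 = g4 AND g11 AND d = 0 AND 0 AND 0 = 0
g14 = g12 XNOR g13 = 0 XNOR 0 = 1
g15 = g13 AND g14 AND g10 = 0 AND 1 AND 0 = 0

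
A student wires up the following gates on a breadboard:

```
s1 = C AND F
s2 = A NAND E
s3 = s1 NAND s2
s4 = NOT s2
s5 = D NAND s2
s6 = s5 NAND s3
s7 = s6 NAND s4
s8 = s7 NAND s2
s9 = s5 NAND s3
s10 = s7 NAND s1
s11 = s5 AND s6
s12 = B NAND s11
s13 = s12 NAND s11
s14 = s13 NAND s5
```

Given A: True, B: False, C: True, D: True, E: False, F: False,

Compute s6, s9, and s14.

s6 = True; s9 = True; s14 = True

s1 = C AND F = True AND False = False
s2 = A NAND E = True NAND False = True
s3 = s1 NAND s2 = False NAND True = True
s5 = D NAND s2 = True NAND True = False
s6 = s5 NAND s3 = False NAND True = True
s9 = s5 NAND s3 = False NAND True = True
s11 = s5 AND s6 = False AND True = False
s12 = B NAND s11 = False NAND False = True
s13 = s12 NAND s11 = True NAND False = True
s14 = s13 NAND s5 = True NAND False = True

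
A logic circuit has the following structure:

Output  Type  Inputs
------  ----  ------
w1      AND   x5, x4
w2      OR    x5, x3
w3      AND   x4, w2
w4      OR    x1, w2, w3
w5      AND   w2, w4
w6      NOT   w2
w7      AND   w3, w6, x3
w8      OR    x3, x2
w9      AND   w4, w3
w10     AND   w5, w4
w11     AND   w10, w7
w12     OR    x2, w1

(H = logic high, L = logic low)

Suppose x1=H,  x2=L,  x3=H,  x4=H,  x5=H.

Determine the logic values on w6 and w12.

w6 = L; w12 = H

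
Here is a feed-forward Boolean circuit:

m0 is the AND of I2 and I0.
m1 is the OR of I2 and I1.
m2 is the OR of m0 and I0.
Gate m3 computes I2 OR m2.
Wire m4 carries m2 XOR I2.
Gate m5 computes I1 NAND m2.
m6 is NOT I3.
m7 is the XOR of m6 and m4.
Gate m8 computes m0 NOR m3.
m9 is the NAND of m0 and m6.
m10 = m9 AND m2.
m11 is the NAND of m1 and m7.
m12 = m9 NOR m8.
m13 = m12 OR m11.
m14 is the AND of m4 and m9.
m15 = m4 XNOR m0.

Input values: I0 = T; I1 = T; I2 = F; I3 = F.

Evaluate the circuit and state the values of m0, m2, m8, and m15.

m0 = F, m2 = T, m8 = F, m15 = F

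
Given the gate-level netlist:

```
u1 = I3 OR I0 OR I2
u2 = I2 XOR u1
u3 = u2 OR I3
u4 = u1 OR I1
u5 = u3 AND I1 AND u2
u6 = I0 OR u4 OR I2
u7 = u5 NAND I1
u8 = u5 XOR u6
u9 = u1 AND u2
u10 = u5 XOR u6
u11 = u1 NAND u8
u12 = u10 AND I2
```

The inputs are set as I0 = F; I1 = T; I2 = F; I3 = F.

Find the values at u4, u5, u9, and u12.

u4 = T  u5 = F  u9 = F  u12 = F

u1 = I3 OR I0 OR I2 = F OR F OR F = F
u2 = I2 XOR u1 = F XOR F = F
u3 = u2 OR I3 = F OR F = F
u4 = u1 OR I1 = F OR T = T
u5 = u3 AND I1 AND u2 = F AND T AND F = F
u6 = I0 OR u4 OR I2 = F OR T OR F = T
u9 = u1 AND u2 = F AND F = F
u10 = u5 XOR u6 = F XOR T = T
u12 = u10 AND I2 = T AND F = F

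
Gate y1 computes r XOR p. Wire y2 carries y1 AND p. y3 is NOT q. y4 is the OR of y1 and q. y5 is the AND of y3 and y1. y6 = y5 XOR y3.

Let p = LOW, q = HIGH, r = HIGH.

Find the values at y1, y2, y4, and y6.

y1 = HIGH  y2 = LOW  y4 = HIGH  y6 = LOW

y1 = r XOR p = HIGH XOR LOW = HIGH
y2 = y1 AND p = HIGH AND LOW = LOW
y3 = NOT q = NOT HIGH = LOW
y4 = y1 OR q = HIGH OR HIGH = HIGH
y5 = y3 AND y1 = LOW AND HIGH = LOW
y6 = y5 XOR y3 = LOW XOR LOW = LOW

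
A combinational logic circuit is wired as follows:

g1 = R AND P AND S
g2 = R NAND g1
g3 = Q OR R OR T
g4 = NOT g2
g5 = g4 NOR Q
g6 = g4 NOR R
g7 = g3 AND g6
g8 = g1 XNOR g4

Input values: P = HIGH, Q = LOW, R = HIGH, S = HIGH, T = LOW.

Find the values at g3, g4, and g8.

g3 = HIGH; g4 = HIGH; g8 = HIGH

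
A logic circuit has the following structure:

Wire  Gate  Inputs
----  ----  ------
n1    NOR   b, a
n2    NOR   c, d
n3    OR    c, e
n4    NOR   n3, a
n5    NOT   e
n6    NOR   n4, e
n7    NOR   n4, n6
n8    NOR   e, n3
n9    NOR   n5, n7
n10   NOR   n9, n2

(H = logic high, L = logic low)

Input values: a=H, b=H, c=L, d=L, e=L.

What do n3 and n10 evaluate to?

n2 = c NOR d = L NOR L = H
n3 = c OR e = L OR L = L
n4 = n3 NOR a = L NOR H = L
n5 = NOT e = NOT L = H
n6 = n4 NOR e = L NOR L = H
n7 = n4 NOR n6 = L NOR H = L
n9 = n5 NOR n7 = H NOR L = L
n10 = n9 NOR n2 = L NOR H = L

n3 = L, n10 = L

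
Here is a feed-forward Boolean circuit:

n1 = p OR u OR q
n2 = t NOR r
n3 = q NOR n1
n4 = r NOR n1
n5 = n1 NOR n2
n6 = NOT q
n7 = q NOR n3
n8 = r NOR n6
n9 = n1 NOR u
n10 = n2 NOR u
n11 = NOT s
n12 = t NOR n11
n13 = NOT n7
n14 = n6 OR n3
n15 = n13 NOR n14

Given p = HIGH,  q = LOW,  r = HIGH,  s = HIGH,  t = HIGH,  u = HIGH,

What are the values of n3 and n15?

n1 = p OR u OR q = HIGH OR HIGH OR LOW = HIGH
n3 = q NOR n1 = LOW NOR HIGH = LOW
n6 = NOT q = NOT LOW = HIGH
n7 = q NOR n3 = LOW NOR LOW = HIGH
n13 = NOT n7 = NOT HIGH = LOW
n14 = n6 OR n3 = HIGH OR LOW = HIGH
n15 = n13 NOR n14 = LOW NOR HIGH = LOW

n3 = LOW; n15 = LOW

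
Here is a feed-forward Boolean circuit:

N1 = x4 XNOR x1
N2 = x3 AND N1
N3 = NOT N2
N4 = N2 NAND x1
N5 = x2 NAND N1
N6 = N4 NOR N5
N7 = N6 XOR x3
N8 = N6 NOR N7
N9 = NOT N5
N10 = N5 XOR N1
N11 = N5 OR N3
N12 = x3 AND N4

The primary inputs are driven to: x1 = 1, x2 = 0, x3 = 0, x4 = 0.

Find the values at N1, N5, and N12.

N1 = 0, N5 = 1, N12 = 0

N1 = x4 XNOR x1 = 0 XNOR 1 = 0
N2 = x3 AND N1 = 0 AND 0 = 0
N4 = N2 NAND x1 = 0 NAND 1 = 1
N5 = x2 NAND N1 = 0 NAND 0 = 1
N12 = x3 AND N4 = 0 AND 1 = 0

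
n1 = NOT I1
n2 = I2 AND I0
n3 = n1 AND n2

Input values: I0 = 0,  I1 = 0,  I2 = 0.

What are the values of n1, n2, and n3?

n1 = NOT I1 = NOT 0 = 1
n2 = I2 AND I0 = 0 AND 0 = 0
n3 = n1 AND n2 = 1 AND 0 = 0

n1 = 1; n2 = 0; n3 = 0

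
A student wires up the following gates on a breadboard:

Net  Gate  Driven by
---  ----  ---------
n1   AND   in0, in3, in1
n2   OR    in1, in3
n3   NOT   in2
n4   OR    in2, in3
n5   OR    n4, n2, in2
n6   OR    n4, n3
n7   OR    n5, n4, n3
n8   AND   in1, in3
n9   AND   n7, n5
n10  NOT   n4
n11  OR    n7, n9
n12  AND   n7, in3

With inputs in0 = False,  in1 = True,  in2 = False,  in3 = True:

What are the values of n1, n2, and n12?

n1 = False, n2 = True, n12 = True

n1 = in0 AND in3 AND in1 = False AND True AND True = False
n2 = in1 OR in3 = True OR True = True
n3 = NOT in2 = NOT False = True
n4 = in2 OR in3 = False OR True = True
n5 = n4 OR n2 OR in2 = True OR True OR False = True
n7 = n5 OR n4 OR n3 = True OR True OR True = True
n12 = n7 AND in3 = True AND True = True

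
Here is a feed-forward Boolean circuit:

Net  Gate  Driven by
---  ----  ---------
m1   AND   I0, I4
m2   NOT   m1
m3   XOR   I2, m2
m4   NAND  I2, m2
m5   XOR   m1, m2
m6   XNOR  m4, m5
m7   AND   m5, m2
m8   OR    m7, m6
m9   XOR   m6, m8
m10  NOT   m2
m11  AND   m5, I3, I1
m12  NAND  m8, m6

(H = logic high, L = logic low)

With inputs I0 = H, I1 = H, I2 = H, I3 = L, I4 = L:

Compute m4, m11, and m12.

m1 = I0 AND I4 = H AND L = L
m2 = NOT m1 = NOT L = H
m4 = I2 NAND m2 = H NAND H = L
m5 = m1 XOR m2 = L XOR H = H
m6 = m4 XNOR m5 = L XNOR H = L
m7 = m5 AND m2 = H AND H = H
m8 = m7 OR m6 = H OR L = H
m11 = m5 AND I3 AND I1 = H AND L AND H = L
m12 = m8 NAND m6 = H NAND L = H

m4 = L, m11 = L, m12 = H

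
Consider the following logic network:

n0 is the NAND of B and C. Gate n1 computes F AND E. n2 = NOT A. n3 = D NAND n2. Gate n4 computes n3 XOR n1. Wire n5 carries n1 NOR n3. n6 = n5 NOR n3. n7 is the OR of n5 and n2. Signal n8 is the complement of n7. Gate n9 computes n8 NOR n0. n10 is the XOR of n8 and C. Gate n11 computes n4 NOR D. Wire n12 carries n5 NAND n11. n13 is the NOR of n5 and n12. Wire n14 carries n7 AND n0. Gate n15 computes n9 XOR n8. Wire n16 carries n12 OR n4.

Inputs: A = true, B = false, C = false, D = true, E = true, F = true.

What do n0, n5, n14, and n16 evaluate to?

n0 = true; n5 = false; n14 = false; n16 = true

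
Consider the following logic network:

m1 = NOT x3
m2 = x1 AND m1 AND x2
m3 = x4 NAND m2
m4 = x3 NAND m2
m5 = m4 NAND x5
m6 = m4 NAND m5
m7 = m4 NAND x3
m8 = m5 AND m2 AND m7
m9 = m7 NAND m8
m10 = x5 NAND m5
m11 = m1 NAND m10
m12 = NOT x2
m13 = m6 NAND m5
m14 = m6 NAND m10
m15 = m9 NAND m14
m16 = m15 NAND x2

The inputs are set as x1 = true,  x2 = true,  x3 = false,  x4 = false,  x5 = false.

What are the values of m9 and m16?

m9 = false, m16 = false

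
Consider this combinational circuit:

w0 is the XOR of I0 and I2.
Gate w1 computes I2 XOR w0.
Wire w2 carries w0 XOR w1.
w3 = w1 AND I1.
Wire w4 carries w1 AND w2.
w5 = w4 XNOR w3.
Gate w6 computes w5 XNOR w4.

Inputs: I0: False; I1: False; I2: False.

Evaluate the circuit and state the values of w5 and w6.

w0 = I0 XOR I2 = False XOR False = False
w1 = I2 XOR w0 = False XOR False = False
w2 = w0 XOR w1 = False XOR False = False
w3 = w1 AND I1 = False AND False = False
w4 = w1 AND w2 = False AND False = False
w5 = w4 XNOR w3 = False XNOR False = True
w6 = w5 XNOR w4 = True XNOR False = False

w5 = True  w6 = False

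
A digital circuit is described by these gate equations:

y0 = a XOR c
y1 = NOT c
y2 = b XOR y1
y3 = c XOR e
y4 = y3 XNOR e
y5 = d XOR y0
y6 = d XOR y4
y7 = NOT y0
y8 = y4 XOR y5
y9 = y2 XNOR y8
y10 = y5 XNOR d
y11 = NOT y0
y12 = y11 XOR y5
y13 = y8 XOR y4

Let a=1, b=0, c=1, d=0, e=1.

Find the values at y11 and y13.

y0 = a XOR c = 1 XOR 1 = 0
y3 = c XOR e = 1 XOR 1 = 0
y4 = y3 XNOR e = 0 XNOR 1 = 0
y5 = d XOR y0 = 0 XOR 0 = 0
y8 = y4 XOR y5 = 0 XOR 0 = 0
y11 = NOT y0 = NOT 0 = 1
y13 = y8 XOR y4 = 0 XOR 0 = 0

y11 = 1, y13 = 0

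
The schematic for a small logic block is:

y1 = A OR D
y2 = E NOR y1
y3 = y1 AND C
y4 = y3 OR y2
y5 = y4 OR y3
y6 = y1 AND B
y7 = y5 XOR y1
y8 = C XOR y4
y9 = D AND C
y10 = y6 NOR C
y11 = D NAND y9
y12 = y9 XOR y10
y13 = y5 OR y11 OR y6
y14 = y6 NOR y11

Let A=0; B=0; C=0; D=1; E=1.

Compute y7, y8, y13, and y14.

y7 = 1  y8 = 0  y13 = 1  y14 = 0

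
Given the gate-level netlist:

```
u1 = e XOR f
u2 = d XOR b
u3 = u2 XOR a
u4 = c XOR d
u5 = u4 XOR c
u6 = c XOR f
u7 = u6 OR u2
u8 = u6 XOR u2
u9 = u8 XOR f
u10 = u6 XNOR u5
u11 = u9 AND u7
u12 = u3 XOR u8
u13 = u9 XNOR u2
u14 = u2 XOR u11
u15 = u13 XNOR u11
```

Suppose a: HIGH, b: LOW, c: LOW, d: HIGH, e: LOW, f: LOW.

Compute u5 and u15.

u2 = d XOR b = HIGH XOR LOW = HIGH
u4 = c XOR d = LOW XOR HIGH = HIGH
u5 = u4 XOR c = HIGH XOR LOW = HIGH
u6 = c XOR f = LOW XOR LOW = LOW
u7 = u6 OR u2 = LOW OR HIGH = HIGH
u8 = u6 XOR u2 = LOW XOR HIGH = HIGH
u9 = u8 XOR f = HIGH XOR LOW = HIGH
u11 = u9 AND u7 = HIGH AND HIGH = HIGH
u13 = u9 XNOR u2 = HIGH XNOR HIGH = HIGH
u15 = u13 XNOR u11 = HIGH XNOR HIGH = HIGH

u5 = HIGH  u15 = HIGH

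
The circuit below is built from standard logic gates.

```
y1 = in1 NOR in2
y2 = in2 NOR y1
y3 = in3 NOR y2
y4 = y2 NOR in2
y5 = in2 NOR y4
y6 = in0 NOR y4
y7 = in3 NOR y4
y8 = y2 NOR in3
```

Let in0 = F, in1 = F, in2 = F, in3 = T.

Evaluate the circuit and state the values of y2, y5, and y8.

y1 = in1 NOR in2 = F NOR F = T
y2 = in2 NOR y1 = F NOR T = F
y4 = y2 NOR in2 = F NOR F = T
y5 = in2 NOR y4 = F NOR T = F
y8 = y2 NOR in3 = F NOR T = F

y2 = F; y5 = F; y8 = F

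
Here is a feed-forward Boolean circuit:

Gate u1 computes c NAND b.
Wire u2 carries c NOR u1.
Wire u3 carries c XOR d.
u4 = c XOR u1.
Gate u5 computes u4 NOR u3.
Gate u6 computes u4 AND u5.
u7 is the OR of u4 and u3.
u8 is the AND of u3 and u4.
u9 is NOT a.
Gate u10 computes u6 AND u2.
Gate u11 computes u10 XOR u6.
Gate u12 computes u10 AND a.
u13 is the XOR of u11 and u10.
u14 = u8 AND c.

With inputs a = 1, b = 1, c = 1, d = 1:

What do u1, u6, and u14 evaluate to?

u1 = 0  u6 = 0  u14 = 0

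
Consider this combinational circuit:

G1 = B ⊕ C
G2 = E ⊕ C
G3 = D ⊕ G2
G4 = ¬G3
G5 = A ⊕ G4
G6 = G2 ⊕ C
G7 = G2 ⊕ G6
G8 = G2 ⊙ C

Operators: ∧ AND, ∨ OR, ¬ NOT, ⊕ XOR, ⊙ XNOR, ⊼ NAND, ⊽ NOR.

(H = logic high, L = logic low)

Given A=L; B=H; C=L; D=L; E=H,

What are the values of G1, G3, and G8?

G1 = B XOR C = H XOR L = H
G2 = E XOR C = H XOR L = H
G3 = D XOR G2 = L XOR H = H
G8 = G2 XNOR C = H XNOR L = L

G1 = H, G3 = H, G8 = L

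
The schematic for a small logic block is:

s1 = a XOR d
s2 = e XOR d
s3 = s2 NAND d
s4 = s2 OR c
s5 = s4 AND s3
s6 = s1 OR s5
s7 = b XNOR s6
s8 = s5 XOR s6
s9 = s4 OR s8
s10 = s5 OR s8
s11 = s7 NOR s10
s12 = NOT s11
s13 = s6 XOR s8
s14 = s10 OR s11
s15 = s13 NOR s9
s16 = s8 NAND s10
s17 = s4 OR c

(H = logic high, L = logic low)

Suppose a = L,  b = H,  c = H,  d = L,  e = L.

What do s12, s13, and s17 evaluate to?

s1 = a XOR d = L XOR L = L
s2 = e XOR d = L XOR L = L
s3 = s2 NAND d = L NAND L = H
s4 = s2 OR c = L OR H = H
s5 = s4 AND s3 = H AND H = H
s6 = s1 OR s5 = L OR H = H
s7 = b XNOR s6 = H XNOR H = H
s8 = s5 XOR s6 = H XOR H = L
s10 = s5 OR s8 = H OR L = H
s11 = s7 NOR s10 = H NOR H = L
s12 = NOT s11 = NOT L = H
s13 = s6 XOR s8 = H XOR L = H
s17 = s4 OR c = H OR H = H

s12 = H, s13 = H, s17 = H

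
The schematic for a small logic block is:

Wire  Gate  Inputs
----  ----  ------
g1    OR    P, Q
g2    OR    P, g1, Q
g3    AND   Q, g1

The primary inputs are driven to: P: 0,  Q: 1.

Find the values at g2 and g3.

g1 = P OR Q = 0 OR 1 = 1
g2 = P OR g1 OR Q = 0 OR 1 OR 1 = 1
g3 = Q AND g1 = 1 AND 1 = 1

g2 = 1, g3 = 1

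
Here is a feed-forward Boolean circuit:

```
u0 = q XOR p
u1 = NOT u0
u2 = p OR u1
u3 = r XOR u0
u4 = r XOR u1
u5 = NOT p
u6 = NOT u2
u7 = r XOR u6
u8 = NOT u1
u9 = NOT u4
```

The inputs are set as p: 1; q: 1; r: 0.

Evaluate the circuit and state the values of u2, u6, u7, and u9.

u0 = q XOR p = 1 XOR 1 = 0
u1 = NOT u0 = NOT 0 = 1
u2 = p OR u1 = 1 OR 1 = 1
u4 = r XOR u1 = 0 XOR 1 = 1
u6 = NOT u2 = NOT 1 = 0
u7 = r XOR u6 = 0 XOR 0 = 0
u9 = NOT u4 = NOT 1 = 0

u2 = 1; u6 = 0; u7 = 0; u9 = 0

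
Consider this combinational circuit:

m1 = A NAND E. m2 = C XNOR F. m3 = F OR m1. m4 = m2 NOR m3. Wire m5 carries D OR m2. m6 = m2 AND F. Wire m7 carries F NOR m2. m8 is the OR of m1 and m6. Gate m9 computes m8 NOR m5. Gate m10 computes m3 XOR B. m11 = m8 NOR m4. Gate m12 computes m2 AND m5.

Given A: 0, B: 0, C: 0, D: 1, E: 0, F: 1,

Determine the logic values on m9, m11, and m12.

m9 = 0  m11 = 0  m12 = 0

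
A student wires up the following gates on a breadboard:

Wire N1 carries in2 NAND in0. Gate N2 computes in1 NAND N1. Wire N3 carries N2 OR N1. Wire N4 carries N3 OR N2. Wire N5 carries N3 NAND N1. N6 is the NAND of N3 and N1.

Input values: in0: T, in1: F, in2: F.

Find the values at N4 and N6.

N4 = T; N6 = F

N1 = in2 NAND in0 = F NAND T = T
N2 = in1 NAND N1 = F NAND T = T
N3 = N2 OR N1 = T OR T = T
N4 = N3 OR N2 = T OR T = T
N6 = N3 NAND N1 = T NAND T = F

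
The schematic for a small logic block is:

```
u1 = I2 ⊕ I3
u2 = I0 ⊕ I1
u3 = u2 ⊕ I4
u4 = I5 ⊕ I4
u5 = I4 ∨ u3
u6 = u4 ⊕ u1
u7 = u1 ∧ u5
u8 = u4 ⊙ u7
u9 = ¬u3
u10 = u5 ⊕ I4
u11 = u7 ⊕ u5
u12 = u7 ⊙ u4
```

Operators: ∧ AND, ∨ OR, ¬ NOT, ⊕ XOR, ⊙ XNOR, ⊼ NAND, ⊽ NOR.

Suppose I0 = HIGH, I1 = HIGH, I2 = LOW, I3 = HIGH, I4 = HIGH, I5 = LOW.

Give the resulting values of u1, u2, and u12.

u1 = HIGH, u2 = LOW, u12 = HIGH

u1 = I2 XOR I3 = LOW XOR HIGH = HIGH
u2 = I0 XOR I1 = HIGH XOR HIGH = LOW
u3 = u2 XOR I4 = LOW XOR HIGH = HIGH
u4 = I5 XOR I4 = LOW XOR HIGH = HIGH
u5 = I4 OR u3 = HIGH OR HIGH = HIGH
u7 = u1 AND u5 = HIGH AND HIGH = HIGH
u12 = u7 XNOR u4 = HIGH XNOR HIGH = HIGH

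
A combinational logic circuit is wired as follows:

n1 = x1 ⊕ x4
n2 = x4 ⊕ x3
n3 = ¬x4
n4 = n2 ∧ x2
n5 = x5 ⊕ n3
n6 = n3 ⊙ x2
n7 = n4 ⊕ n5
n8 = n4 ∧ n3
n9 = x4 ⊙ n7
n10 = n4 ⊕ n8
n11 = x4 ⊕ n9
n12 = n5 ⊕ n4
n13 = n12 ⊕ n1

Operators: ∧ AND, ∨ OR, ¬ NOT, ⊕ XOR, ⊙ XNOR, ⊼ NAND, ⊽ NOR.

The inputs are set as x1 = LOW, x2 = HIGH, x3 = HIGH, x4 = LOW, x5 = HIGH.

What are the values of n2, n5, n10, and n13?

n1 = x1 XOR x4 = LOW XOR LOW = LOW
n2 = x4 XOR x3 = LOW XOR HIGH = HIGH
n3 = NOT x4 = NOT LOW = HIGH
n4 = n2 AND x2 = HIGH AND HIGH = HIGH
n5 = x5 XOR n3 = HIGH XOR HIGH = LOW
n8 = n4 AND n3 = HIGH AND HIGH = HIGH
n10 = n4 XOR n8 = HIGH XOR HIGH = LOW
n12 = n5 XOR n4 = LOW XOR HIGH = HIGH
n13 = n12 XOR n1 = HIGH XOR LOW = HIGH

n2 = HIGH  n5 = LOW  n10 = LOW  n13 = HIGH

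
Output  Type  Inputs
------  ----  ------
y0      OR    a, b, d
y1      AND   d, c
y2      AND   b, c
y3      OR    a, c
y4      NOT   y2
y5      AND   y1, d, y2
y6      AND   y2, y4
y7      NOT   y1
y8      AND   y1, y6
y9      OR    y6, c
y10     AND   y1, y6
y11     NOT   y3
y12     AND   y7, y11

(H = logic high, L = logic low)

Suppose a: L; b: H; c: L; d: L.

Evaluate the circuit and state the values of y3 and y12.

y3 = L  y12 = H

y1 = d AND c = L AND L = L
y3 = a OR c = L OR L = L
y7 = NOT y1 = NOT L = H
y11 = NOT y3 = NOT L = H
y12 = y7 AND y11 = H AND H = H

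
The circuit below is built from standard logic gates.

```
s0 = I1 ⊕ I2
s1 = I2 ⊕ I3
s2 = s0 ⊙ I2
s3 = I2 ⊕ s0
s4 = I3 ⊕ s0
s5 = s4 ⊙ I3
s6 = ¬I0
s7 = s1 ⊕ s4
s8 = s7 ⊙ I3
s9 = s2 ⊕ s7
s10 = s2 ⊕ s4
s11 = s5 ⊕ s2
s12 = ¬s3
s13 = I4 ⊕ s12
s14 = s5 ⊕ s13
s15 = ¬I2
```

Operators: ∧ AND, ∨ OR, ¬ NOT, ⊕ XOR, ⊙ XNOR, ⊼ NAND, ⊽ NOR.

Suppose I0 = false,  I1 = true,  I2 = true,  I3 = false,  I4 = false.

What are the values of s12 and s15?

s12 = false, s15 = false

s0 = I1 XOR I2 = true XOR true = false
s3 = I2 XOR s0 = true XOR false = true
s12 = NOT s3 = NOT true = false
s15 = NOT I2 = NOT true = false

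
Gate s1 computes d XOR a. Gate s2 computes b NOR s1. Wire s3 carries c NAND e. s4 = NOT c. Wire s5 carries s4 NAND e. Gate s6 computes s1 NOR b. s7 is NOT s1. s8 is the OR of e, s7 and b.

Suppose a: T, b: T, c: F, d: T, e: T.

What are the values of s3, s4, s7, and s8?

s3 = T, s4 = T, s7 = T, s8 = T

s1 = d XOR a = T XOR T = F
s3 = c NAND e = F NAND T = T
s4 = NOT c = NOT F = T
s7 = NOT s1 = NOT F = T
s8 = e OR s7 OR b = T OR T OR T = T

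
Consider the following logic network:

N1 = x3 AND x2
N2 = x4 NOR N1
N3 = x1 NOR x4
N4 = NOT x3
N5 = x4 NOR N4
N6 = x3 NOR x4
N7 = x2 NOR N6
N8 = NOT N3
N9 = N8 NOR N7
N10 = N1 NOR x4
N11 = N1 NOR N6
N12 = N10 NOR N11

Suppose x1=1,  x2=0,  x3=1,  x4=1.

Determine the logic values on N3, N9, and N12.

N1 = x3 AND x2 = 1 AND 0 = 0
N3 = x1 NOR x4 = 1 NOR 1 = 0
N6 = x3 NOR x4 = 1 NOR 1 = 0
N7 = x2 NOR N6 = 0 NOR 0 = 1
N8 = NOT N3 = NOT 0 = 1
N9 = N8 NOR N7 = 1 NOR 1 = 0
N10 = N1 NOR x4 = 0 NOR 1 = 0
N11 = N1 NOR N6 = 0 NOR 0 = 1
N12 = N10 NOR N11 = 0 NOR 1 = 0

N3 = 0  N9 = 0  N12 = 0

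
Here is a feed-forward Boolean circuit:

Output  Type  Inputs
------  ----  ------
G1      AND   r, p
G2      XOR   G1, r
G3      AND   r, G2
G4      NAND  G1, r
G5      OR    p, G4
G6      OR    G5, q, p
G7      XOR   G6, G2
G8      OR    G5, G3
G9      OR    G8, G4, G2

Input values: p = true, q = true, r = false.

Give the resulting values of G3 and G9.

G3 = false, G9 = true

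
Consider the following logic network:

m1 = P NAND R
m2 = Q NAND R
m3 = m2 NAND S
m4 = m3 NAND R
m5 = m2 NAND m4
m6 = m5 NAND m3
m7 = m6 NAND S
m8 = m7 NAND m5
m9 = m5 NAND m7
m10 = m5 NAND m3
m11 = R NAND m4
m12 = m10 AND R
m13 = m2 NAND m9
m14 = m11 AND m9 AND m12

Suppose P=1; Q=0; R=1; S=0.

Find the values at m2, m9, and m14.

m2 = 1  m9 = 0  m14 = 0

m2 = Q NAND R = 0 NAND 1 = 1
m3 = m2 NAND S = 1 NAND 0 = 1
m4 = m3 NAND R = 1 NAND 1 = 0
m5 = m2 NAND m4 = 1 NAND 0 = 1
m6 = m5 NAND m3 = 1 NAND 1 = 0
m7 = m6 NAND S = 0 NAND 0 = 1
m9 = m5 NAND m7 = 1 NAND 1 = 0
m10 = m5 NAND m3 = 1 NAND 1 = 0
m11 = R NAND m4 = 1 NAND 0 = 1
m12 = m10 AND R = 0 AND 1 = 0
m14 = m11 AND m9 AND m12 = 1 AND 0 AND 0 = 0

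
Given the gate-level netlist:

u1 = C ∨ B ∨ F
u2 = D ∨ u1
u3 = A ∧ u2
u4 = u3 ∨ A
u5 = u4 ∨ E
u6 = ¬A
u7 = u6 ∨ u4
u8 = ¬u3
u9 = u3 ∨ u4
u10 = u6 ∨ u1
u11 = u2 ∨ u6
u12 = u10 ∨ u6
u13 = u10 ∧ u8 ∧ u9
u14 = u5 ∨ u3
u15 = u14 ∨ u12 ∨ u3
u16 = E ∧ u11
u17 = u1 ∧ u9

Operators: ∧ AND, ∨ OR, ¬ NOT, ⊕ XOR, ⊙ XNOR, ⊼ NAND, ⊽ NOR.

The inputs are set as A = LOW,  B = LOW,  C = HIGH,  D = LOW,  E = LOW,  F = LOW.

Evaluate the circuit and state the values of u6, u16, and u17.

u1 = C OR B OR F = HIGH OR LOW OR LOW = HIGH
u2 = D OR u1 = LOW OR HIGH = HIGH
u3 = A AND u2 = LOW AND HIGH = LOW
u4 = u3 OR A = LOW OR LOW = LOW
u6 = NOT A = NOT LOW = HIGH
u9 = u3 OR u4 = LOW OR LOW = LOW
u11 = u2 OR u6 = HIGH OR HIGH = HIGH
u16 = E AND u11 = LOW AND HIGH = LOW
u17 = u1 AND u9 = HIGH AND LOW = LOW

u6 = HIGH, u16 = LOW, u17 = LOW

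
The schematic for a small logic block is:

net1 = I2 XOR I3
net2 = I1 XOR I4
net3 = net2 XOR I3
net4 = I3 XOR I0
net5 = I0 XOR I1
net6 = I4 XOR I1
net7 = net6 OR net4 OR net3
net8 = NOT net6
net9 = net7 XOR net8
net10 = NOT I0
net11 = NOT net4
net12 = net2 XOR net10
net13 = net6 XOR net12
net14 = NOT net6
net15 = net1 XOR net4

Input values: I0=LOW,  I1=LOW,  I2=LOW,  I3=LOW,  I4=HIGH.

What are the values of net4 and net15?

net1 = I2 XOR I3 = LOW XOR LOW = LOW
net4 = I3 XOR I0 = LOW XOR LOW = LOW
net15 = net1 XOR net4 = LOW XOR LOW = LOW

net4 = LOW  net15 = LOW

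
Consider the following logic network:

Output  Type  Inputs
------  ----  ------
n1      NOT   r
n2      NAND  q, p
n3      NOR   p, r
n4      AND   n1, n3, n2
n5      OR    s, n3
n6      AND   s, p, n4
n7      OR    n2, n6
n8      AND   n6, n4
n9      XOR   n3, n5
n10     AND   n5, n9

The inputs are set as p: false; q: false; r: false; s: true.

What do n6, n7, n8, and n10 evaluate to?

n6 = false; n7 = true; n8 = false; n10 = false

n1 = NOT r = NOT false = true
n2 = q NAND p = false NAND false = true
n3 = p NOR r = false NOR false = true
n4 = n1 AND n3 AND n2 = true AND true AND true = true
n5 = s OR n3 = true OR true = true
n6 = s AND p AND n4 = true AND false AND true = false
n7 = n2 OR n6 = true OR false = true
n8 = n6 AND n4 = false AND true = false
n9 = n3 XOR n5 = true XOR true = false
n10 = n5 AND n9 = true AND false = false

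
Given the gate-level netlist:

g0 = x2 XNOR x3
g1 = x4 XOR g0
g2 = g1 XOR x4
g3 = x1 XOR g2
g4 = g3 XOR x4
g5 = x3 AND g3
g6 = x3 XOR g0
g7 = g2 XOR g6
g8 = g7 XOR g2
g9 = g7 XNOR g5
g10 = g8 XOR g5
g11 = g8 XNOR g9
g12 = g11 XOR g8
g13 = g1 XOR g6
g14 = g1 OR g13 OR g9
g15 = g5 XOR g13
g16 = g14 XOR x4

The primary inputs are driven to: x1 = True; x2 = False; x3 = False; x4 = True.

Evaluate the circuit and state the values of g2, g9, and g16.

g0 = x2 XNOR x3 = False XNOR False = True
g1 = x4 XOR g0 = True XOR True = False
g2 = g1 XOR x4 = False XOR True = True
g3 = x1 XOR g2 = True XOR True = False
g5 = x3 AND g3 = False AND False = False
g6 = x3 XOR g0 = False XOR True = True
g7 = g2 XOR g6 = True XOR True = False
g9 = g7 XNOR g5 = False XNOR False = True
g13 = g1 XOR g6 = False XOR True = True
g14 = g1 OR g13 OR g9 = False OR True OR True = True
g16 = g14 XOR x4 = True XOR True = False

g2 = True, g9 = True, g16 = False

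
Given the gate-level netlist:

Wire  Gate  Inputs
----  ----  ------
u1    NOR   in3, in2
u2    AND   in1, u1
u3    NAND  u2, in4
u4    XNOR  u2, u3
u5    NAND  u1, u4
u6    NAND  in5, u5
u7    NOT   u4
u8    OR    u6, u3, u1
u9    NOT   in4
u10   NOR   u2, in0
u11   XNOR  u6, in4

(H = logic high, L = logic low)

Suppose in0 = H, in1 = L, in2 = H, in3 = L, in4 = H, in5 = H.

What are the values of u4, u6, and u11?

u4 = L  u6 = L  u11 = L

u1 = in3 NOR in2 = L NOR H = L
u2 = in1 AND u1 = L AND L = L
u3 = u2 NAND in4 = L NAND H = H
u4 = u2 XNOR u3 = L XNOR H = L
u5 = u1 NAND u4 = L NAND L = H
u6 = in5 NAND u5 = H NAND H = L
u11 = u6 XNOR in4 = L XNOR H = L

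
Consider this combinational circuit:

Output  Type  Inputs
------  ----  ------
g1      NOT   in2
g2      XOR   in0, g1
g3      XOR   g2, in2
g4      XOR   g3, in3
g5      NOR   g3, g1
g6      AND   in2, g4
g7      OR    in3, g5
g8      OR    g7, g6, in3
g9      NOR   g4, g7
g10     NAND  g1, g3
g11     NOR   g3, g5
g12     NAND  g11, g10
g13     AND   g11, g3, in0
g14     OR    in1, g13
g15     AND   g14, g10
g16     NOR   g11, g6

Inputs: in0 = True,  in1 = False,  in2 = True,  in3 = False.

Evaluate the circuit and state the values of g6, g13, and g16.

g1 = NOT in2 = NOT True = False
g2 = in0 XOR g1 = True XOR False = True
g3 = g2 XOR in2 = True XOR True = False
g4 = g3 XOR in3 = False XOR False = False
g5 = g3 NOR g1 = False NOR False = True
g6 = in2 AND g4 = True AND False = False
g11 = g3 NOR g5 = False NOR True = False
g13 = g11 AND g3 AND in0 = False AND False AND True = False
g16 = g11 NOR g6 = False NOR False = True

g6 = False  g13 = False  g16 = True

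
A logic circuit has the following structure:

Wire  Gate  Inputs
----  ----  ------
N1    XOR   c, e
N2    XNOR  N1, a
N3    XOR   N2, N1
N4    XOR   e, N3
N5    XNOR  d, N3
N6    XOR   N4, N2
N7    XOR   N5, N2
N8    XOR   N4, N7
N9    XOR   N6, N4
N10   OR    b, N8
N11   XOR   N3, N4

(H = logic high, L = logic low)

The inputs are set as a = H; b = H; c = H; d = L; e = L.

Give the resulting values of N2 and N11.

N1 = c XOR e = H XOR L = H
N2 = N1 XNOR a = H XNOR H = H
N3 = N2 XOR N1 = H XOR H = L
N4 = e XOR N3 = L XOR L = L
N11 = N3 XOR N4 = L XOR L = L

N2 = H  N11 = L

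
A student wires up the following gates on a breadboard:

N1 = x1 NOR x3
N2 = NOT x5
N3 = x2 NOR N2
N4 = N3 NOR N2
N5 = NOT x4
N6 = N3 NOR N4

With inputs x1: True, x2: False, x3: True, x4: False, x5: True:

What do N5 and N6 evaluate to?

N2 = NOT x5 = NOT True = False
N3 = x2 NOR N2 = False NOR False = True
N4 = N3 NOR N2 = True NOR False = False
N5 = NOT x4 = NOT False = True
N6 = N3 NOR N4 = True NOR False = False

N5 = True  N6 = False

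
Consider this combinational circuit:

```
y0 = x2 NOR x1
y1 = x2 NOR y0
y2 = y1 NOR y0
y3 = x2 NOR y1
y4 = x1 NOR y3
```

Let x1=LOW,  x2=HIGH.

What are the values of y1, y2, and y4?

y1 = LOW, y2 = HIGH, y4 = HIGH

y0 = x2 NOR x1 = HIGH NOR LOW = LOW
y1 = x2 NOR y0 = HIGH NOR LOW = LOW
y2 = y1 NOR y0 = LOW NOR LOW = HIGH
y3 = x2 NOR y1 = HIGH NOR LOW = LOW
y4 = x1 NOR y3 = LOW NOR LOW = HIGH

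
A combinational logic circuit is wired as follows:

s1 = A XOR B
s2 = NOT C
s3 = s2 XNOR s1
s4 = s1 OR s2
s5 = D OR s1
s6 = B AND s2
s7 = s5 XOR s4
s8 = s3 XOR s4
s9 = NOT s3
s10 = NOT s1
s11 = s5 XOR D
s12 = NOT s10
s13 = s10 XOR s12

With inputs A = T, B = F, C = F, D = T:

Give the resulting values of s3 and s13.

s3 = T, s13 = T

s1 = A XOR B = T XOR F = T
s2 = NOT C = NOT F = T
s3 = s2 XNOR s1 = T XNOR T = T
s10 = NOT s1 = NOT T = F
s12 = NOT s10 = NOT F = T
s13 = s10 XOR s12 = F XOR T = T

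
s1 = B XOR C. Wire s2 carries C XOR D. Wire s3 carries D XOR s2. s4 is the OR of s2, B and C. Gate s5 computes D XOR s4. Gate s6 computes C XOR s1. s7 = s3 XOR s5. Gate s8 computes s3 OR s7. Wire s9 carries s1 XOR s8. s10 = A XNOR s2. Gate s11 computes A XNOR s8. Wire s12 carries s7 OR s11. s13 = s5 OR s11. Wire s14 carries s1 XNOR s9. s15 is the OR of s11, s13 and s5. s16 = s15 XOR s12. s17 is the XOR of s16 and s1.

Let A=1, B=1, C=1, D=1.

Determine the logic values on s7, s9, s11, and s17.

s1 = B XOR C = 1 XOR 1 = 0
s2 = C XOR D = 1 XOR 1 = 0
s3 = D XOR s2 = 1 XOR 0 = 1
s4 = s2 OR B OR C = 0 OR 1 OR 1 = 1
s5 = D XOR s4 = 1 XOR 1 = 0
s7 = s3 XOR s5 = 1 XOR 0 = 1
s8 = s3 OR s7 = 1 OR 1 = 1
s9 = s1 XOR s8 = 0 XOR 1 = 1
s11 = A XNOR s8 = 1 XNOR 1 = 1
s12 = s7 OR s11 = 1 OR 1 = 1
s13 = s5 OR s11 = 0 OR 1 = 1
s15 = s11 OR s13 OR s5 = 1 OR 1 OR 0 = 1
s16 = s15 XOR s12 = 1 XOR 1 = 0
s17 = s16 XOR s1 = 0 XOR 0 = 0

s7 = 1; s9 = 1; s11 = 1; s17 = 0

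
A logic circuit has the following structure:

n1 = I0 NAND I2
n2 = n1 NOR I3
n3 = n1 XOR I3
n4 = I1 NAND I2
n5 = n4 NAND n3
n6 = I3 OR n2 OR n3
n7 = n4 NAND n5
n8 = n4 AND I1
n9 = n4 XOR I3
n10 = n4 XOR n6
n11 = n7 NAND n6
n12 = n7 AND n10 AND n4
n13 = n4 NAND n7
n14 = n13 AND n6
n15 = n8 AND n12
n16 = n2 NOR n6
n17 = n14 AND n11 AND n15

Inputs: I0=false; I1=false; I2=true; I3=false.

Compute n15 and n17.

n1 = I0 NAND I2 = false NAND true = true
n2 = n1 NOR I3 = true NOR false = false
n3 = n1 XOR I3 = true XOR false = true
n4 = I1 NAND I2 = false NAND true = true
n5 = n4 NAND n3 = true NAND true = false
n6 = I3 OR n2 OR n3 = false OR false OR true = true
n7 = n4 NAND n5 = true NAND false = true
n8 = n4 AND I1 = true AND false = false
n10 = n4 XOR n6 = true XOR true = false
n11 = n7 NAND n6 = true NAND true = false
n12 = n7 AND n10 AND n4 = true AND false AND true = false
n13 = n4 NAND n7 = true NAND true = false
n14 = n13 AND n6 = false AND true = false
n15 = n8 AND n12 = false AND false = false
n17 = n14 AND n11 AND n15 = false AND false AND false = false

n15 = false, n17 = false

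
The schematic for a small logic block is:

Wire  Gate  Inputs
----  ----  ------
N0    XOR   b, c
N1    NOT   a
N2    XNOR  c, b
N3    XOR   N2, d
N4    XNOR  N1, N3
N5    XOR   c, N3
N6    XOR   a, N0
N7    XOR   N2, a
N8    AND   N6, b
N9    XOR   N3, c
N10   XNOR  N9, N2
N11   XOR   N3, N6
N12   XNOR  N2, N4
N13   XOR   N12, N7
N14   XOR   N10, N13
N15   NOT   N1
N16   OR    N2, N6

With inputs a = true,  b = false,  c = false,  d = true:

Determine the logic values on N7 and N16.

N7 = false, N16 = true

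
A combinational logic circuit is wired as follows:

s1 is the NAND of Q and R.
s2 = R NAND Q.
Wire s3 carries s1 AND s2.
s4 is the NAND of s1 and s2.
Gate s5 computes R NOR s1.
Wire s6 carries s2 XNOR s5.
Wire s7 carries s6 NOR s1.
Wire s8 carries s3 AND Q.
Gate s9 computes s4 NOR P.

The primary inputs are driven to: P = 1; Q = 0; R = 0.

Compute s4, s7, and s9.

s1 = Q NAND R = 0 NAND 0 = 1
s2 = R NAND Q = 0 NAND 0 = 1
s4 = s1 NAND s2 = 1 NAND 1 = 0
s5 = R NOR s1 = 0 NOR 1 = 0
s6 = s2 XNOR s5 = 1 XNOR 0 = 0
s7 = s6 NOR s1 = 0 NOR 1 = 0
s9 = s4 NOR P = 0 NOR 1 = 0

s4 = 0, s7 = 0, s9 = 0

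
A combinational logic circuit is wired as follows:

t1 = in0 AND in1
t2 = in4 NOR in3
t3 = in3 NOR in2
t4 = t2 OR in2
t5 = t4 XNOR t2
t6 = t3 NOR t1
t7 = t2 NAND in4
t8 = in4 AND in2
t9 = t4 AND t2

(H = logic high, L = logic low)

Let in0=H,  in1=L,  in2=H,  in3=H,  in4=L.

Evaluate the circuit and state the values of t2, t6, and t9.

t2 = L, t6 = H, t9 = L

t1 = in0 AND in1 = H AND L = L
t2 = in4 NOR in3 = L NOR H = L
t3 = in3 NOR in2 = H NOR H = L
t4 = t2 OR in2 = L OR H = H
t6 = t3 NOR t1 = L NOR L = H
t9 = t4 AND t2 = H AND L = L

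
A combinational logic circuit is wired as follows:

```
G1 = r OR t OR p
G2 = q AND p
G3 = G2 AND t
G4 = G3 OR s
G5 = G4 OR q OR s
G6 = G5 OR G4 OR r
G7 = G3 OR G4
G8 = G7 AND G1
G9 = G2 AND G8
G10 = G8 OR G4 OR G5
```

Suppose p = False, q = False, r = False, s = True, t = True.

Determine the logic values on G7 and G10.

G1 = r OR t OR p = False OR True OR False = True
G2 = q AND p = False AND False = False
G3 = G2 AND t = False AND True = False
G4 = G3 OR s = False OR True = True
G5 = G4 OR q OR s = True OR False OR True = True
G7 = G3 OR G4 = False OR True = True
G8 = G7 AND G1 = True AND True = True
G10 = G8 OR G4 OR G5 = True OR True OR True = True

G7 = True, G10 = True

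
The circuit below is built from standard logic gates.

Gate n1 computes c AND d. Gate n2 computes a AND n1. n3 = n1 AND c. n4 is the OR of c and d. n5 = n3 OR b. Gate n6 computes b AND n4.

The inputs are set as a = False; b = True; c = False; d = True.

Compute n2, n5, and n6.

n1 = c AND d = False AND True = False
n2 = a AND n1 = False AND False = False
n3 = n1 AND c = False AND False = False
n4 = c OR d = False OR True = True
n5 = n3 OR b = False OR True = True
n6 = b AND n4 = True AND True = True

n2 = False; n5 = True; n6 = True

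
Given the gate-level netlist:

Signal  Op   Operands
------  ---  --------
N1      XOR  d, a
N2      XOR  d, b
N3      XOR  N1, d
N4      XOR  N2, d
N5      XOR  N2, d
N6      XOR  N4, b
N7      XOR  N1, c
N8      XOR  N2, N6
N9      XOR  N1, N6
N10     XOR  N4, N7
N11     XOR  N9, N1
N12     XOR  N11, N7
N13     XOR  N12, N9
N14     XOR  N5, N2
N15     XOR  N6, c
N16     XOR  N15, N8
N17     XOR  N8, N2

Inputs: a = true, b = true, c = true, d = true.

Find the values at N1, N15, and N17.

N1 = d XOR a = true XOR true = false
N2 = d XOR b = true XOR true = false
N4 = N2 XOR d = false XOR true = true
N6 = N4 XOR b = true XOR true = false
N8 = N2 XOR N6 = false XOR false = false
N15 = N6 XOR c = false XOR true = true
N17 = N8 XOR N2 = false XOR false = false

N1 = false  N15 = true  N17 = false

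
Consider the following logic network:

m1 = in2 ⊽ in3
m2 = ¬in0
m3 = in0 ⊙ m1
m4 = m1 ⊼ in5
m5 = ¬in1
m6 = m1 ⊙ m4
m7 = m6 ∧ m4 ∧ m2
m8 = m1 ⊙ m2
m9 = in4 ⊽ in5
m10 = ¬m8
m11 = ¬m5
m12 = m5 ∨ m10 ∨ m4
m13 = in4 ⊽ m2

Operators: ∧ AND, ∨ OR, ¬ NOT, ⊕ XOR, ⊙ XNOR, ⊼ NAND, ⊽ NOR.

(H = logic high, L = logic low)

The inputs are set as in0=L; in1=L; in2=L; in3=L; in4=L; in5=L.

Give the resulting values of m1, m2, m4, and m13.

m1 = H, m2 = H, m4 = H, m13 = L

m1 = in2 NOR in3 = L NOR L = H
m2 = NOT in0 = NOT L = H
m4 = m1 NAND in5 = H NAND L = H
m13 = in4 NOR m2 = L NOR H = L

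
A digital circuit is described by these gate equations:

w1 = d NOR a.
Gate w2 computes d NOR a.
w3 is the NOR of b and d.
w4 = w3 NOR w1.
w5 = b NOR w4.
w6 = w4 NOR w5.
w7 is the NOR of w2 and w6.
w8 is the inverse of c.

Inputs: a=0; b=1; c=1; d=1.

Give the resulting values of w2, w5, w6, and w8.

w2 = 0, w5 = 0, w6 = 0, w8 = 0

w1 = d NOR a = 1 NOR 0 = 0
w2 = d NOR a = 1 NOR 0 = 0
w3 = b NOR d = 1 NOR 1 = 0
w4 = w3 NOR w1 = 0 NOR 0 = 1
w5 = b NOR w4 = 1 NOR 1 = 0
w6 = w4 NOR w5 = 1 NOR 0 = 0
w8 = NOT c = NOT 1 = 0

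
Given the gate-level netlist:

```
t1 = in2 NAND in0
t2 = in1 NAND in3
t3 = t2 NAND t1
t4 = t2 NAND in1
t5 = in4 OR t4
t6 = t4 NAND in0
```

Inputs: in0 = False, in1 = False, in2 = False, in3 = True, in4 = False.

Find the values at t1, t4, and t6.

t1 = in2 NAND in0 = False NAND False = True
t2 = in1 NAND in3 = False NAND True = True
t4 = t2 NAND in1 = True NAND False = True
t6 = t4 NAND in0 = True NAND False = True

t1 = True, t4 = True, t6 = True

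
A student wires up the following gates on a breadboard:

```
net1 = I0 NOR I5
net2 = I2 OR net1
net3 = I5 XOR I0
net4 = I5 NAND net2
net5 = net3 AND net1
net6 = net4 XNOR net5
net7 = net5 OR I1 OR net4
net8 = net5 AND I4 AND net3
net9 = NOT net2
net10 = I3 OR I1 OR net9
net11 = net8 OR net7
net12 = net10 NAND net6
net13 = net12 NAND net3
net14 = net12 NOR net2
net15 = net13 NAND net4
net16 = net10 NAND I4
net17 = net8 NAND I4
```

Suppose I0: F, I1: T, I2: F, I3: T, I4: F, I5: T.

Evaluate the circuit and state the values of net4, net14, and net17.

net4 = T, net14 = F, net17 = T

net1 = I0 NOR I5 = F NOR T = F
net2 = I2 OR net1 = F OR F = F
net3 = I5 XOR I0 = T XOR F = T
net4 = I5 NAND net2 = T NAND F = T
net5 = net3 AND net1 = T AND F = F
net6 = net4 XNOR net5 = T XNOR F = F
net8 = net5 AND I4 AND net3 = F AND F AND T = F
net9 = NOT net2 = NOT F = T
net10 = I3 OR I1 OR net9 = T OR T OR T = T
net12 = net10 NAND net6 = T NAND F = T
net14 = net12 NOR net2 = T NOR F = F
net17 = net8 NAND I4 = F NAND F = T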